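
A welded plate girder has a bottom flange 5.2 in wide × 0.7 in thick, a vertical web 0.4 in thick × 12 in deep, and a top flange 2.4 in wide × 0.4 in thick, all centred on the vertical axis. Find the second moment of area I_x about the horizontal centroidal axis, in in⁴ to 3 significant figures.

Break the section into simple shapes (no overlaps), measuring from the bottom-left corner of the bounding box.
Bottom plate: 5.2 × 0.7, A = 3.64 in², y = 0.35 in, Ī = 0.14863 in⁴.
Web plate: 0.4 × 12, A = 4.8 in², y = 6.7 in, Ī = 57.6 in⁴.
Top plate: 2.4 × 0.4, A = 0.96 in², y = 12.9 in, Ī = 0.0128 in⁴.
Centroid: ȳ = ΣA·y / ΣA = 4.8743 in.
Transfer each piece to the horizontal centroidal axis using Ī + A·d² with d = y − 4.8743:
  bottom plate: d = -4.5243 in → contributes +74.655 in⁴
  web plate: d = 1.8257 in → contributes +73.6 in⁴
  top plate: d = 8.0257 in → contributes +61.849 in⁴
Total I = 210.1 in⁴.

I_x ≈ 210 in⁴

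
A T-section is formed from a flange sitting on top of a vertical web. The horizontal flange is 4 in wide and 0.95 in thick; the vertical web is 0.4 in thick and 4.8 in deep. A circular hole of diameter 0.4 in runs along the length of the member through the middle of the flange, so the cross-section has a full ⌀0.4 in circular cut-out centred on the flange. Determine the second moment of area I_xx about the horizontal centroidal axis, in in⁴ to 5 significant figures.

Break the section into simple shapes (no overlaps), measuring from the bottom-left corner of the bounding box.
Flange: 4 × 0.95, A = 3.8 in², y = 5.275 in, Ī = 0.2857917 in⁴.
Web: 0.4 × 4.8, A = 1.92 in², y = 2.4 in, Ī = 3.6864 in⁴.
Hole (subtracted): ⌀0.4, A = 0.1256637 in², y = 5.275 in, Ī = 0.001256637 in⁴.
Centroid: ȳ = ΣA·y / ΣA = 4.288288 in.
Transfer each piece to the horizontal centroidal axis using Ī + A·d² with d = y − 4.288288:
  flange: d = 0.9867122 in → contributes +3.985476 in⁴
  web: d = -1.888288 in → contributes +10.53241 in⁴
  hole: d = 0.9867122 in → contributes −0.1236029 in⁴
Total I = 14.39428 in⁴.

I_xx ≈ 14.394 in⁴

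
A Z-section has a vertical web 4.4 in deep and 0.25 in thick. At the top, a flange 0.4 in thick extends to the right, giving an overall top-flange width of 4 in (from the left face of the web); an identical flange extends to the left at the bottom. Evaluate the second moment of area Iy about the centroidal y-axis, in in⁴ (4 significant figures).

Iy ≈ 15.52 in⁴

Break the section into simple shapes (no overlaps), measuring from the bottom-left corner of the bounding box.
Web: 0.25 × 4.4, A = 1.1 in², x = 3.875 in, Ī = 0.00572917 in⁴.
Top flange (beyond web): 3.75 × 0.4, A = 1.5 in², x = 5.875 in, Ī = 1.75781 in⁴.
Bottom flange (beyond web): 3.75 × 0.4, A = 1.5 in², x = 1.875 in, Ī = 1.75781 in⁴.
Centroid: x̄ = ΣA·x / ΣA = 3.875 in.
Transfer each piece to the centroidal y-axis using Ī + A·d² with d = x − 3.875:
  web: d = 0 in → contributes +0.00572917 in⁴
  top flange (beyond web): d = 2 in → contributes +7.75781 in⁴
  bottom flange (beyond web): d = -2 in → contributes +7.75781 in⁴
Total I = 15.5214 in⁴.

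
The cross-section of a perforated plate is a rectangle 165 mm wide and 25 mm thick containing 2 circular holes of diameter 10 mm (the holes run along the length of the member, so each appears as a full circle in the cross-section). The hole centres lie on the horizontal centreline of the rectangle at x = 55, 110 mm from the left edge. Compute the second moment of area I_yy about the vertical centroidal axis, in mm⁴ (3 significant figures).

Break the section into simple shapes (no overlaps), measuring from the bottom-left corner of the bounding box.
Plate: 165 × 25, A = 4 125 mm², x = 82.5 mm, Ī = 9 358 594 mm⁴.
Hole 1 (subtracted): ⌀10, A = 78.54 mm², x = 55 mm, Ī = 490.87 mm⁴.
Hole 2 (subtracted): ⌀10, A = 78.54 mm², x = 110 mm, Ī = 490.87 mm⁴.
By symmetry the centroid is at mid-width, x̄ = 82.5 mm.
Transfer each piece to the vertical centroidal axis using Ī + A·d² with d = x − 82.5:
  plate: d = 0 mm → contributes +9 358 594 mm⁴
  hole 1: d = -27.5 mm → contributes −59 887 mm⁴
  hole 2: d = 27.5 mm → contributes −59 887 mm⁴
Total I = 9 238 821 mm⁴.

I_yy ≈ 9.24 × 10⁶ mm⁴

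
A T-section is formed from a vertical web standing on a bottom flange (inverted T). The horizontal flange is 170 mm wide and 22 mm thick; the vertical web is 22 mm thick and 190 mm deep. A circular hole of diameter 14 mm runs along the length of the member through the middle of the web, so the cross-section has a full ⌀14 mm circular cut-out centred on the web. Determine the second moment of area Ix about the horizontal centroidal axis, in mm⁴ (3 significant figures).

Break the section into simple shapes (no overlaps), measuring from the bottom-left corner of the bounding box.
Flange: 170 × 22, A = 3 740 mm², y = 11 mm, Ī = 150 847 mm⁴.
Web: 22 × 190, A = 4 180 mm², y = 117 mm, Ī = 12 574 833 mm⁴.
Hole (subtracted): ⌀14, A = 153.94 mm², y = 117 mm, Ī = 1885.7 mm⁴.
Centroid: ȳ = ΣA·y / ΣA = 65.952 mm.
Transfer each piece to the horizontal centroidal axis using Ī + A·d² with d = y − 65.952:
  flange: d = -54.952 mm → contributes +11 444 710 mm⁴
  web: d = 51.048 mm → contributes +23 467 382 mm⁴
  hole: d = 51.048 mm → contributes −403 029 mm⁴
Total I = 34 509 064 mm⁴.

Ix ≈ 3.45 × 10⁷ mm⁴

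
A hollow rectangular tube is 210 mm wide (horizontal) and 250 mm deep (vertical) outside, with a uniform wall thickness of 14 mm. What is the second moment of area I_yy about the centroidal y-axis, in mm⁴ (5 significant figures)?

I_yy ≈ 8.1409 × 10⁷ mm⁴

Decompose the section into non-overlapping parts with the origin at the bottom-left of its bounding rectangle.
Outer rectangle: 210 × 250, A = 52 500 mm², x = 105 mm, Ī = 192 937 500 mm⁴.
Inner void (subtracted): 182 × 222, A = 40 404 mm², x = 105 mm, Ī = 111 528 508 mm⁴.
By symmetry the centroid is at mid-width, x̄ = 105 mm.
All pieces are centred on the centroidal y-axis, so I = ΣĪ (holes subtracted) = 81 408 992 mm⁴.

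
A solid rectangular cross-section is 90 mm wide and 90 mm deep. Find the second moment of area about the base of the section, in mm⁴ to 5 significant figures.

I_base ≈ 2.1870 × 10⁷ mm⁴

The section: 90 × 90, A = 8 100 mm², y = 45 mm, Ī = 5 467 500 mm⁴.
Transfer it to the base of the section using Ī + A·d² with d = y − 0:
  the section: d = 45 mm → contributes +21 870 000 mm⁴
Total I = 21 870 000 mm⁴.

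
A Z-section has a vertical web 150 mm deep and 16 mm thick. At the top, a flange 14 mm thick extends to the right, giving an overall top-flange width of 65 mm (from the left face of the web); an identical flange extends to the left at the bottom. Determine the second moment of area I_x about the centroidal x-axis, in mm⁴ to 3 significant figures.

Decompose the section into non-overlapping parts with the origin at the bottom-left of its bounding rectangle.
Web: 16 × 150, A = 2 400 mm², y = 75 mm, Ī = 4 500 000 mm⁴.
Top flange (beyond web): 49 × 14, A = 686 mm², y = 143 mm, Ī = 11 205 mm⁴.
Bottom flange (beyond web): 49 × 14, A = 686 mm², y = 7 mm, Ī = 11 205 mm⁴.
Centroid: ȳ = ΣA·y / ΣA = 75 mm.
Transfer each piece to the centroidal x-axis using Ī + A·d² with d = y − 75:
  web: d = 0 mm → contributes +4 500 000 mm⁴
  top flange (beyond web): d = 68 mm → contributes +3 183 269 mm⁴
  bottom flange (beyond web): d = -68 mm → contributes +3 183 269 mm⁴
Total I = 10 866 537 mm⁴.

I_x ≈ 1.09 × 10⁷ mm⁴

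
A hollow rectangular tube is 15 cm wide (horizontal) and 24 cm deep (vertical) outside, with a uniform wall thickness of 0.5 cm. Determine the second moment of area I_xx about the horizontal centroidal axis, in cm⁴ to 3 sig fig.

I_xx ≈ 3090 cm⁴

Split into non-overlapping primitives; take the origin at the lower-left of the bounding box.
Outer rectangle: 15 × 24, A = 360 cm², y = 12 cm, Ī = 17 280 cm⁴.
Inner void (subtracted): 14 × 23, A = 322 cm², y = 12 cm, Ī = 14 195 cm⁴.
By symmetry the centroid is at mid-height, ȳ = 12 cm.
All pieces are centred on the horizontal centroidal axis, so I = ΣĪ (holes subtracted) = 3085.2 cm⁴.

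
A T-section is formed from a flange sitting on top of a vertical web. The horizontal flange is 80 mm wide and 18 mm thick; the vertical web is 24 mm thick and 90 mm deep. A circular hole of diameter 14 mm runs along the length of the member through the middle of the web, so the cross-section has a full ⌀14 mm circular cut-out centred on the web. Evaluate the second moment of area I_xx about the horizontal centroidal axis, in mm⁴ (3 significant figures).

I_xx ≈ 3.94 × 10⁶ mm⁴

Decompose the section into non-overlapping parts with the origin at the bottom-left of its bounding rectangle.
Flange: 80 × 18, A = 1 440 mm², y = 99 mm, Ī = 38 880 mm⁴.
Web: 24 × 90, A = 2 160 mm², y = 45 mm, Ī = 1 458 000 mm⁴.
Hole (subtracted): ⌀14, A = 153.94 mm², y = 45 mm, Ī = 1885.7 mm⁴.
Centroid: ȳ = ΣA·y / ΣA = 67.565 mm.
Transfer each piece to the horizontal centroidal axis using Ī + A·d² with d = y − 67.565:
  flange: d = 31.435 mm → contributes +1 461 839 mm⁴
  web: d = -22.565 mm → contributes +2 557 816 mm⁴
  hole: d = -22.565 mm → contributes −80 267 mm⁴
Total I = 3 939 389 mm⁴.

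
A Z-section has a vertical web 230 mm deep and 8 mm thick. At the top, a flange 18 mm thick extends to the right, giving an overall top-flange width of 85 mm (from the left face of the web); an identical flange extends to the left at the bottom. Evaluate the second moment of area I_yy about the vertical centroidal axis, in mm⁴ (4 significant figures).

Break the section into simple shapes (no overlaps), measuring from the bottom-left corner of the bounding box.
Web: 8 × 230, A = 1 840 mm², x = 81 mm, Ī = 9813.33 mm⁴.
Top flange (beyond web): 77 × 18, A = 1 386 mm², x = 123.5 mm, Ī = 684 800 mm⁴.
Bottom flange (beyond web): 77 × 18, A = 1 386 mm², x = 38.5 mm, Ī = 684 800 mm⁴.
Centroid: x̄ = ΣA·x / ΣA = 81 mm.
Transfer each piece to the vertical centroidal axis using Ī + A·d² with d = x − 81:
  web: d = 0 mm → contributes +9813.33 mm⁴
  top flange (beyond web): d = 42.5 mm → contributes +3 188 262 mm⁴
  bottom flange (beyond web): d = -42.5 mm → contributes +3 188 262 mm⁴
Total I = 6 386 337 mm⁴.

I_yy ≈ 6.386 × 10⁶ mm⁴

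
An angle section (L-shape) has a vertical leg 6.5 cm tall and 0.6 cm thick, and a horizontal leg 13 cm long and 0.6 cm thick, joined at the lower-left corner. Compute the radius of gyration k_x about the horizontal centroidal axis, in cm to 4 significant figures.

k_x ≈ 1.787 cm

Split into non-overlapping primitives; take the origin at the lower-left of the bounding box.
Vertical leg: 0.6 × 6.5, A = 3.9 cm², y = 3.25 cm, Ī = 13.7313 cm⁴.
Horizontal leg (remainder): 12.4 × 0.6, A = 7.44 cm², y = 0.3 cm, Ī = 0.2232 cm⁴.
Centroid: ȳ = ΣA·y / ΣA = 1.31455 cm.
Transfer each piece to the horizontal centroidal axis using Ī + A·d² with d = y − 1.31455:
  vertical leg: d = 1.93545 cm → contributes +28.3405 cm⁴
  horizontal leg (remainder): d = -1.01455 cm → contributes +7.88128 cm⁴
Total I = 36.2218 cm⁴.
Radius of gyration: k = √(I/A) = √(36.2218 / 11.34) = 1.78722 cm.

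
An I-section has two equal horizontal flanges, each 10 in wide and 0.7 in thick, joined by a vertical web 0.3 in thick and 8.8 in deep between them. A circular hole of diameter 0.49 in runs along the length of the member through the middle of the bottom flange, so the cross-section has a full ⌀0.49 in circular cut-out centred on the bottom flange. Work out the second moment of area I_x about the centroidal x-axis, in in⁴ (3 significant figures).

I_x ≈ 329 in⁴

Decompose the section into non-overlapping parts with the origin at the bottom-left of its bounding rectangle.
Bottom flange: 10 × 0.7, A = 7 in², y = 0.35 in, Ī = 0.28583 in⁴.
Web: 0.3 × 8.8, A = 2.64 in², y = 5.1 in, Ī = 17.037 in⁴.
Top flange: 10 × 0.7, A = 7 in², y = 9.85 in, Ī = 0.28583 in⁴.
Hole (subtracted): ⌀0.49, A = 0.18857 in², y = 0.35 in, Ī = 0.0028298 in⁴.
Centroid: ȳ = ΣA·y / ΣA = 5.1544 in.
Transfer each piece to the centroidal x-axis using Ī + A·d² with d = y − 5.1544:
  bottom flange: d = -4.8044 in → contributes +161.86 in⁴
  web: d = -0.054447 in → contributes +17.045 in⁴
  top flange: d = 4.6956 in → contributes +154.62 in⁴
  hole: d = -4.8044 in → contributes −4.3556 in⁴
Total I = 329.18 in⁴.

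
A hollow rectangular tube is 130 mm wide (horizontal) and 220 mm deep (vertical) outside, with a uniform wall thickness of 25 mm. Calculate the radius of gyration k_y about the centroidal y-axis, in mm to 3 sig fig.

Break the section into simple shapes (no overlaps), measuring from the bottom-left corner of the bounding box.
Outer rectangle: 130 × 220, A = 28 600 mm², x = 65 mm, Ī = 40 278 333 mm⁴.
Inner void (subtracted): 80 × 170, A = 13 600 mm², x = 65 mm, Ī = 7 253 333 mm⁴.
By symmetry the centroid is at mid-width, x̄ = 65 mm.
All pieces are centred on the centroidal y-axis, so I = ΣĪ (holes subtracted) = 33 025 000 mm⁴.
Radius of gyration: k = √(I/A) = √(33 025 000 / 15 000) = 46.922 mm.

k_y ≈ 46.9 mm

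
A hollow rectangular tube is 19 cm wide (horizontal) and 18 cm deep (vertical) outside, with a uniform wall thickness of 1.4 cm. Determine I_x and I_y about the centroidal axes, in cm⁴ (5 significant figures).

I_x ≈ 4493.1 cm⁴, I_y ≈ 4903.2 cm⁴

Treat the section as a set of non-overlapping primitives; coordinates are from the bounding-box lower-left.
Outer rectangle: 19 × 18, A = 342 cm², y = 9 cm, Ī = 9 234 cm⁴.
Inner void (subtracted): 16.2 × 15.2, A = 246.24 cm², y = 9 cm, Ī = 4740.941 cm⁴.
By symmetry the centroid is at mid-height, ȳ = 9 cm.
All pieces are centred on the centroidal x-axis, so I = ΣĪ (holes subtracted) = 4493.059 cm⁴.
Repeating about the centroidal y-axis gives I_y = 4903.231 cm⁴.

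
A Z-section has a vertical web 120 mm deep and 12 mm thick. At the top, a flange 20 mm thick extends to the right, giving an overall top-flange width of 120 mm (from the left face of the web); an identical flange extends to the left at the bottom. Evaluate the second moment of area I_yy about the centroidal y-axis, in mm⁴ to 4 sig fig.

I_yy ≈ 1.977 × 10⁷ mm⁴

Break the section into simple shapes (no overlaps), measuring from the bottom-left corner of the bounding box.
Web: 12 × 120, A = 1 440 mm², x = 114 mm, Ī = 17 280 mm⁴.
Top flange (beyond web): 108 × 20, A = 2 160 mm², x = 174 mm, Ī = 2 099 520 mm⁴.
Bottom flange (beyond web): 108 × 20, A = 2 160 mm², x = 54 mm, Ī = 2 099 520 mm⁴.
Centroid: x̄ = ΣA·x / ΣA = 114 mm.
Transfer each piece to the centroidal y-axis using Ī + A·d² with d = x − 114:
  web: d = 0 mm → contributes +17 280 mm⁴
  top flange (beyond web): d = 60 mm → contributes +9 875 520 mm⁴
  bottom flange (beyond web): d = -60 mm → contributes +9 875 520 mm⁴
Total I = 19 768 320 mm⁴.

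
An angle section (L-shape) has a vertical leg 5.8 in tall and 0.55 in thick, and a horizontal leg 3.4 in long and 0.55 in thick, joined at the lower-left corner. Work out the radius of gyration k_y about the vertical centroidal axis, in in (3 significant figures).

k_y ≈ 0.937 in

Decompose the section into non-overlapping parts with the origin at the bottom-left of its bounding rectangle.
Vertical leg: 0.55 × 5.8, A = 3.19 in², x = 0.275 in, Ī = 0.080415 in⁴.
Horizontal leg (remainder): 2.85 × 0.55, A = 1.5675 in², x = 1.975 in, Ī = 1.061 in⁴.
Centroid: x̄ = ΣA·x / ΣA = 0.83512 in.
Transfer each piece to the vertical centroidal axis using Ī + A·d² with d = x − 0.83512:
  vertical leg: d = -0.56012 in → contributes +1.0812 in⁴
  horizontal leg (remainder): d = 1.1399 in → contributes +3.0977 in⁴
Total I = 4.1789 in⁴.
Radius of gyration: k = √(I/A) = √(4.1789 / 4.7575) = 0.93722 in.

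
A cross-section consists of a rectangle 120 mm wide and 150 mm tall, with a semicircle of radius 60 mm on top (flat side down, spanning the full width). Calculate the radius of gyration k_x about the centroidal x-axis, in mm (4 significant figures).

Treat the section as a set of non-overlapping primitives; coordinates are from the bounding-box lower-left.
Rectangular body: 120 × 150, A = 18 000 mm², y = 75 mm, Ī = 33 750 000 mm⁴.
Semicircular cap: semicircle r = 60, A = 5654.87 mm², y = 175.465 mm, Ī = 1 422 450 mm⁴.
Centroid: ȳ = ΣA·y / ΣA = 99.0168 mm.
Transfer each piece to the centroidal x-axis using Ī + A·d² with d = y − 99.0168:
  rectangular body: d = -24.0168 mm → contributes +44 132 550 mm⁴
  semicircular cap: d = 76.448 mm → contributes +34 471 132 mm⁴
Total I = 78 603 682 mm⁴.
Radius of gyration: k = √(I/A) = √(78 603 682 / 23654.9) = 57.6449 mm.

k_x ≈ 57.64 mm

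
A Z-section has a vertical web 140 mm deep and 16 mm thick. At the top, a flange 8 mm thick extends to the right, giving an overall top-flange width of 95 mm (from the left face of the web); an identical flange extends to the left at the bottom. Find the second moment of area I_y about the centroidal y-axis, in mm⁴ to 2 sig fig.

I_y ≈ 3.6 × 10⁶ mm⁴

Treat the section as a set of non-overlapping primitives; coordinates are from the bounding-box lower-left.
Web: 16 × 140, A = 2 240 mm², x = 87 mm, Ī = 47 787 mm⁴.
Top flange (beyond web): 79 × 8, A = 632 mm², x = 134.5 mm, Ī = 328 693 mm⁴.
Bottom flange (beyond web): 79 × 8, A = 632 mm², x = 39.5 mm, Ī = 328 693 mm⁴.
Centroid: x̄ = ΣA·x / ΣA = 87 mm.
Transfer each piece to the centroidal y-axis using Ī + A·d² with d = x − 87:
  web: d = 0 mm → contributes +47 787 mm⁴
  top flange (beyond web): d = 47.5 mm → contributes +1 754 643 mm⁴
  bottom flange (beyond web): d = -47.5 mm → contributes +1 754 643 mm⁴
Total I = 3 557 072 mm⁴.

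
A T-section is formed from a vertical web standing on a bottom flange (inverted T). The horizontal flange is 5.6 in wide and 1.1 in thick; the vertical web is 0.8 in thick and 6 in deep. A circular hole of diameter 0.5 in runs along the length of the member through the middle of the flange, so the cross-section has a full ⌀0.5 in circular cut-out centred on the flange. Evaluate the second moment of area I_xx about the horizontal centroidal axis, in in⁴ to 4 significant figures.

I_xx ≈ 48.53 in⁴

Split into non-overlapping primitives; take the origin at the lower-left of the bounding box.
Flange: 5.6 × 1.1, A = 6.16 in², y = 0.55 in, Ī = 0.621133 in⁴.
Web: 0.8 × 6, A = 4.8 in², y = 4.1 in, Ī = 14.4 in⁴.
Hole (subtracted): ⌀0.5, A = 0.19635 in², y = 0.55 in, Ī = 0.00306796 in⁴.
Centroid: ȳ = ΣA·y / ΣA = 2.13311 in.
Transfer each piece to the horizontal centroidal axis using Ī + A·d² with d = y − 2.13311:
  flange: d = -1.58311 in → contributes +16.0595 in⁴
  web: d = 1.96689 in → contributes +32.9696 in⁴
  hole: d = -1.58311 in → contributes −0.495164 in⁴
Total I = 48.5339 in⁴.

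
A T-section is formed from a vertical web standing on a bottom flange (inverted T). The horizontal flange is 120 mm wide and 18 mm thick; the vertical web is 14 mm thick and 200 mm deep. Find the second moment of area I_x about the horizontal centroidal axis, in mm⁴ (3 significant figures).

I_x ≈ 2.39 × 10⁷ mm⁴

Decompose the section into non-overlapping parts with the origin at the bottom-left of its bounding rectangle.
Flange: 120 × 18, A = 2 160 mm², y = 9 mm, Ī = 58 320 mm⁴.
Web: 14 × 200, A = 2 800 mm², y = 118 mm, Ī = 9 333 333 mm⁴.
Centroid: ȳ = ΣA·y / ΣA = 70.532 mm.
Transfer each piece to the horizontal centroidal axis using Ī + A·d² with d = y − 70.532:
  flange: d = -61.532 mm → contributes +8 236 553 mm⁴
  web: d = 47.468 mm → contributes +15 642 256 mm⁴
Total I = 23 878 808 mm⁴.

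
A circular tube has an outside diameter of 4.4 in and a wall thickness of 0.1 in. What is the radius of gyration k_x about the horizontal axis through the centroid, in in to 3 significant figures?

k_x ≈ 1.52 in

Split into non-overlapping primitives; take the origin at the lower-left of the bounding box.
Outer circle: ⌀4.4, A = 15.205 in², y = 2.2 in, Ī = 18.398 in⁴.
Bore (subtracted): ⌀4.2, A = 13.854 in², y = 2.2 in, Ī = 15.275 in⁴.
By symmetry the centroid is at mid-height, ȳ = 2.2 in.
All pieces are centred on the horizontal axis through the centroid, so I = ΣĪ (holes subtracted) = 3.1239 in⁴.
Radius of gyration: k = √(I/A) = √(3.1239 / 1.3509) = 1.5207 in.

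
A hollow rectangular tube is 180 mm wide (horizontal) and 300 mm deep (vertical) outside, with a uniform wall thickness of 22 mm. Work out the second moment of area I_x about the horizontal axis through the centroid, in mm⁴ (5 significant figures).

I_x ≈ 2.1486 × 10⁸ mm⁴

Split into non-overlapping primitives; take the origin at the lower-left of the bounding box.
Outer rectangle: 180 × 300, A = 54 000 mm², y = 150 mm, Ī = 405 000 000 mm⁴.
Inner void (subtracted): 136 × 256, A = 34 816 mm², y = 150 mm, Ī = 190 141 781 mm⁴.
By symmetry the centroid is at mid-height, ȳ = 150 mm.
All pieces are centred on the horizontal axis through the centroid, so I = ΣĪ (holes subtracted) = 214 858 219 mm⁴.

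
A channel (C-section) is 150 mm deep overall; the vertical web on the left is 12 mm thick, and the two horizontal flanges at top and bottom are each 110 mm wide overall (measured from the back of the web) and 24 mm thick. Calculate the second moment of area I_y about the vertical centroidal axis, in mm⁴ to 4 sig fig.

I_y ≈ 7.724 × 10⁶ mm⁴

Break the section into simple shapes (no overlaps), measuring from the bottom-left corner of the bounding box.
Web: 12 × 150, A = 1 800 mm², x = 6 mm, Ī = 21 600 mm⁴.
Top flange (beyond web): 98 × 24, A = 2 352 mm², x = 61 mm, Ī = 1 882 384 mm⁴.
Bottom flange (beyond web): 98 × 24, A = 2 352 mm², x = 61 mm, Ī = 1 882 384 mm⁴.
Centroid: x̄ = ΣA·x / ΣA = 45.7786 mm.
Transfer each piece to the vertical centroidal axis using Ī + A·d² with d = x − 45.7786:
  web: d = -39.7786 mm → contributes +2 869 806 mm⁴
  top flange (beyond web): d = 15.2214 mm → contributes +2 427 321 mm⁴
  bottom flange (beyond web): d = 15.2214 mm → contributes +2 427 321 mm⁴
Total I = 7 724 449 mm⁴.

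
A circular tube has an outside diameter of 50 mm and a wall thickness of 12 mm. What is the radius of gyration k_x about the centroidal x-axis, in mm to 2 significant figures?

k_x ≈ 14 mm

Treat the section as a set of non-overlapping primitives; coordinates are from the bounding-box lower-left.
Outer circle: ⌀50, A = 1 963 mm², y = 25 mm, Ī = 306 796 mm⁴.
Bore (subtracted): ⌀26, A = 530.9 mm², y = 25 mm, Ī = 22 432 mm⁴.
By symmetry the centroid is at mid-height, ȳ = 25 mm.
All pieces are centred on the centroidal x-axis, so I = ΣĪ (holes subtracted) = 284 364 mm⁴.
Radius of gyration: k = √(I/A) = √(284 364 / 1 433) = 14.09 mm.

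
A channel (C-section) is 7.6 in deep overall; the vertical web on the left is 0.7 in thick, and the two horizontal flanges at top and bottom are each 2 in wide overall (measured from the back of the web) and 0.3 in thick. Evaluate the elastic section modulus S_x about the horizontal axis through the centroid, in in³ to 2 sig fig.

S_x ≈ 9.5 in³

Break the section into simple shapes (no overlaps), measuring from the bottom-left corner of the bounding box.
Web: 0.7 × 7.6, A = 5.32 in², y = 3.8 in, Ī = 25.61 in⁴.
Top flange (beyond web): 1.3 × 0.3, A = 0.39 in², y = 7.45 in, Ī = 0.002925 in⁴.
Bottom flange (beyond web): 1.3 × 0.3, A = 0.39 in², y = 0.15 in, Ī = 0.002925 in⁴.
By symmetry the centroid is at mid-height, ȳ = 3.8 in.
Transfer each piece to the horizontal axis through the centroid using Ī + A·d² with d = y − 3.8:
  web: d = 0 in → contributes +25.61 in⁴
  top flange (beyond web): d = 3.65 in → contributes +5.199 in⁴
  bottom flange (beyond web): d = -3.65 in → contributes +5.199 in⁴
Total I = 36 in⁴.
Extreme fibre distance c = 3.8 in; S = I/c = 9.475 in³.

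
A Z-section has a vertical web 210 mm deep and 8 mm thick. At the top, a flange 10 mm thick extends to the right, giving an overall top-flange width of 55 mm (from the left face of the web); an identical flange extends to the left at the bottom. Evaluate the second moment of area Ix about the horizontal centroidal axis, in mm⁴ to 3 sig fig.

Break the section into simple shapes (no overlaps), measuring from the bottom-left corner of the bounding box.
Web: 8 × 210, A = 1 680 mm², y = 105 mm, Ī = 6 174 000 mm⁴.
Top flange (beyond web): 47 × 10, A = 470 mm², y = 205 mm, Ī = 3916.7 mm⁴.
Bottom flange (beyond web): 47 × 10, A = 470 mm², y = 5 mm, Ī = 3916.7 mm⁴.
Centroid: ȳ = ΣA·y / ΣA = 105 mm.
Transfer each piece to the horizontal centroidal axis using Ī + A·d² with d = y − 105:
  web: d = 0 mm → contributes +6 174 000 mm⁴
  top flange (beyond web): d = 100 mm → contributes +4 703 917 mm⁴
  bottom flange (beyond web): d = -100 mm → contributes +4 703 917 mm⁴
Total I = 15 581 833 mm⁴.

Ix ≈ 1.56 × 10⁷ mm⁴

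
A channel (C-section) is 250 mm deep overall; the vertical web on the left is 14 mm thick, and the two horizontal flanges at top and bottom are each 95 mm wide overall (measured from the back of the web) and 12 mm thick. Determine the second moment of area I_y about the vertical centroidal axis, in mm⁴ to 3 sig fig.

Decompose the section into non-overlapping parts with the origin at the bottom-left of its bounding rectangle.
Web: 14 × 250, A = 3 500 mm², x = 7 mm, Ī = 57 167 mm⁴.
Top flange (beyond web): 81 × 12, A = 972 mm², x = 54.5 mm, Ī = 531 441 mm⁴.
Bottom flange (beyond web): 81 × 12, A = 972 mm², x = 54.5 mm, Ī = 531 441 mm⁴.
Centroid: x̄ = ΣA·x / ΣA = 23.962 mm.
Transfer each piece to the vertical centroidal axis using Ī + A·d² with d = x − 23.962:
  web: d = -16.962 mm → contributes +1 064 125 mm⁴
  top flange (beyond web): d = 30.538 mm → contributes +1 437 911 mm⁴
  bottom flange (beyond web): d = 30.538 mm → contributes +1 437 911 mm⁴
Total I = 3 939 947 mm⁴.

I_y ≈ 3.94 × 10⁶ mm⁴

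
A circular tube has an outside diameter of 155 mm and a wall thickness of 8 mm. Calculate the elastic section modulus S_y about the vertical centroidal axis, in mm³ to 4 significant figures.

Break the section into simple shapes (no overlaps), measuring from the bottom-left corner of the bounding box.
Outer circle: ⌀155, A = 18869.2 mm², x = 77.5 mm, Ī = 28 333 269 mm⁴.
Bore (subtracted): ⌀139, A = 15174.7 mm², x = 77.5 mm, Ī = 18 324 372 mm⁴.
By symmetry the centroid is at mid-width, x̄ = 77.5 mm.
All pieces are centred on the vertical centroidal axis, so I = ΣĪ (holes subtracted) = 10 008 897 mm⁴.
Extreme fibre distance c = 77.5 mm; S = I/c = 129 147 mm³.

S_y ≈ 1.291 × 10⁵ mm³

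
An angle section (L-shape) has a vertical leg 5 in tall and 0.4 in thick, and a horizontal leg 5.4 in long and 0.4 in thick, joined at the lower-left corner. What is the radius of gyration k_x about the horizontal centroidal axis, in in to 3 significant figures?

k_x ≈ 1.54 in

Break the section into simple shapes (no overlaps), measuring from the bottom-left corner of the bounding box.
Vertical leg: 0.4 × 5, A = 2 in², y = 2.5 in, Ī = 4.1667 in⁴.
Horizontal leg (remainder): 5 × 0.4, A = 2 in², y = 0.2 in, Ī = 0.026667 in⁴.
Centroid: ȳ = ΣA·y / ΣA = 1.35 in.
Transfer each piece to the horizontal centroidal axis using Ī + A·d² with d = y − 1.35:
  vertical leg: d = 1.15 in → contributes +6.8117 in⁴
  horizontal leg (remainder): d = -1.15 in → contributes +2.6717 in⁴
Total I = 9.4833 in⁴.
Radius of gyration: k = √(I/A) = √(9.4833 / 4) = 1.5398 in.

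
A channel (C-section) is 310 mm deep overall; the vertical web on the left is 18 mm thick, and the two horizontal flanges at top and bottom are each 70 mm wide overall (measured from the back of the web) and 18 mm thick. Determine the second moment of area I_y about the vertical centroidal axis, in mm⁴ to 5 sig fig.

I_y ≈ 2.2896 × 10⁶ mm⁴

Decompose the section into non-overlapping parts with the origin at the bottom-left of its bounding rectangle.
Web: 18 × 310, A = 5 580 mm², x = 9 mm, Ī = 150 660 mm⁴.
Top flange (beyond web): 52 × 18, A = 936 mm², x = 44 mm, Ī = 210 912 mm⁴.
Bottom flange (beyond web): 52 × 18, A = 936 mm², x = 44 mm, Ī = 210 912 mm⁴.
Centroid: x̄ = ΣA·x / ΣA = 17.79227 mm.
Transfer each piece to the vertical centroidal axis using Ī + A·d² with d = x − 17.79227:
  web: d = -8.792271 mm → contributes +582016.4 mm⁴
  top flange (beyond web): d = 26.20773 mm → contributes +853 799 mm⁴
  bottom flange (beyond web): d = 26.20773 mm → contributes +853 799 mm⁴
Total I = 2 289 614 mm⁴.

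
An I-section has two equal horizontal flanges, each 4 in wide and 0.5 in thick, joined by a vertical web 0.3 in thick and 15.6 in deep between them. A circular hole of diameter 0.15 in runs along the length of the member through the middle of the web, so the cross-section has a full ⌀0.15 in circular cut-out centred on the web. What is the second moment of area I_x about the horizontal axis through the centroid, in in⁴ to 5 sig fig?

I_x ≈ 354.20 in⁴

Break the section into simple shapes (no overlaps), measuring from the bottom-left corner of the bounding box.
Bottom flange: 4 × 0.5, A = 2 in², y = 0.25 in, Ī = 0.04166667 in⁴.
Web: 0.3 × 15.6, A = 4.68 in², y = 8.3 in, Ī = 94.9104 in⁴.
Top flange: 4 × 0.5, A = 2 in², y = 16.35 in, Ī = 0.04166667 in⁴.
Hole (subtracted): ⌀0.15, A = 0.01767146 in², y = 8.3 in, Ī = 0.00002485049 in⁴.
By symmetry the centroid is at mid-height, ȳ = 8.3 in.
Transfer each piece to the horizontal axis through the centroid using Ī + A·d² with d = y − 8.3:
  bottom flange: d = -8.05 in → contributes +129.6467 in⁴
  web: d = 0 in → contributes +94.9104 in⁴
  top flange: d = 8.05 in → contributes +129.6467 in⁴
  hole: d = 0 in → contributes −0.00002485049 in⁴
Total I = 354.2037 in⁴.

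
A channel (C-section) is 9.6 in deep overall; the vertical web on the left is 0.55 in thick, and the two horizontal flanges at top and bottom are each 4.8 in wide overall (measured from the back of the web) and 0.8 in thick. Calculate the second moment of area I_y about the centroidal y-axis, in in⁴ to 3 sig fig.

I_y ≈ 27.5 in⁴

Decompose the section into non-overlapping parts with the origin at the bottom-left of its bounding rectangle.
Web: 0.55 × 9.6, A = 5.28 in², x = 0.275 in, Ī = 0.1331 in⁴.
Top flange (beyond web): 4.25 × 0.8, A = 3.4 in², x = 2.675 in, Ī = 5.1177 in⁴.
Bottom flange (beyond web): 4.25 × 0.8, A = 3.4 in², x = 2.675 in, Ī = 5.1177 in⁴.
Centroid: x̄ = ΣA·x / ΣA = 1.626 in.
Transfer each piece to the centroidal y-axis using Ī + A·d² with d = x − 1.626:
  web: d = -1.351 in → contributes +9.7701 in⁴
  top flange (beyond web): d = 1.049 in → contributes +8.8591 in⁴
  bottom flange (beyond web): d = 1.049 in → contributes +8.8591 in⁴
Total I = 27.488 in⁴.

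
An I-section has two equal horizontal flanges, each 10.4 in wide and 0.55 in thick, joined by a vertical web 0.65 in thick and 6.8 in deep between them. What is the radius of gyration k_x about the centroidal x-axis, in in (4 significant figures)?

k_x ≈ 3.291 in

Break the section into simple shapes (no overlaps), measuring from the bottom-left corner of the bounding box.
Bottom flange: 10.4 × 0.55, A = 5.72 in², y = 0.275 in, Ī = 0.144192 in⁴.
Web: 0.65 × 6.8, A = 4.42 in², y = 3.95 in, Ī = 17.0317 in⁴.
Top flange: 10.4 × 0.55, A = 5.72 in², y = 7.625 in, Ī = 0.144192 in⁴.
By symmetry the centroid is at mid-height, ȳ = 3.95 in.
Transfer each piece to the centroidal x-axis using Ī + A·d² with d = y − 3.95:
  bottom flange: d = -3.675 in → contributes +77.3964 in⁴
  web: d = 0 in → contributes +17.0317 in⁴
  top flange: d = 3.675 in → contributes +77.3964 in⁴
Total I = 171.824 in⁴.
Radius of gyration: k = √(I/A) = √(171.824 / 15.86) = 3.29148 in.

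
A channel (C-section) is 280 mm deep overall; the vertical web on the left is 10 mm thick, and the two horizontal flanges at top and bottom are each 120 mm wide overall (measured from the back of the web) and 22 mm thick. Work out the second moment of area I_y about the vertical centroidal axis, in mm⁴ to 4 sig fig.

I_y ≈ 1.129 × 10⁷ mm⁴

Decompose the section into non-overlapping parts with the origin at the bottom-left of its bounding rectangle.
Web: 10 × 280, A = 2 800 mm², x = 5 mm, Ī = 23333.3 mm⁴.
Top flange (beyond web): 110 × 22, A = 2 420 mm², x = 65 mm, Ī = 2 440 167 mm⁴.
Bottom flange (beyond web): 110 × 22, A = 2 420 mm², x = 65 mm, Ī = 2 440 167 mm⁴.
Centroid: x̄ = ΣA·x / ΣA = 43.0105 mm.
Transfer each piece to the vertical centroidal axis using Ī + A·d² with d = x − 43.0105:
  web: d = -38.0105 mm → contributes +4 068 762 mm⁴
  top flange (beyond web): d = 21.9895 mm → contributes +3 610 332 mm⁴
  bottom flange (beyond web): d = 21.9895 mm → contributes +3 610 332 mm⁴
Total I = 11 289 426 mm⁴.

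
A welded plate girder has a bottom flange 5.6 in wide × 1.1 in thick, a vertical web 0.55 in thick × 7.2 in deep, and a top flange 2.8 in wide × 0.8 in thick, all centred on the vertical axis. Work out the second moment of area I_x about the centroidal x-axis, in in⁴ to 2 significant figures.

I_x ≈ 140 in⁴

Split into non-overlapping primitives; take the origin at the lower-left of the bounding box.
Bottom plate: 5.6 × 1.1, A = 6.16 in², y = 0.55 in, Ī = 0.6211 in⁴.
Web plate: 0.55 × 7.2, A = 3.96 in², y = 4.7 in, Ī = 17.11 in⁴.
Top plate: 2.8 × 0.8, A = 2.24 in², y = 8.7 in, Ī = 0.1195 in⁴.
Centroid: ȳ = ΣA·y / ΣA = 3.357 in.
Transfer each piece to the centroidal x-axis using Ī + A·d² with d = y − 3.357:
  bottom plate: d = -2.807 in → contributes +49.14 in⁴
  web plate: d = 1.343 in → contributes +24.25 in⁴
  top plate: d = 5.343 in → contributes +64.07 in⁴
Total I = 137.5 in⁴.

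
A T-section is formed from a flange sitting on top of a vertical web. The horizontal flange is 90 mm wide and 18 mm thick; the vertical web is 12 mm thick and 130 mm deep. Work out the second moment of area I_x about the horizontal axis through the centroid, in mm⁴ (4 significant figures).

I_x ≈ 6.593 × 10⁶ mm⁴

Break the section into simple shapes (no overlaps), measuring from the bottom-left corner of the bounding box.
Flange: 90 × 18, A = 1 620 mm², y = 139 mm, Ī = 43 740 mm⁴.
Web: 12 × 130, A = 1 560 mm², y = 65 mm, Ī = 2 197 000 mm⁴.
Centroid: ȳ = ΣA·y / ΣA = 102.698 mm.
Transfer each piece to the horizontal axis through the centroid using Ī + A·d² with d = y − 102.698:
  flange: d = 36.3019 mm → contributes +2 178 620 mm⁴
  web: d = -37.6981 mm → contributes +4 413 990 mm⁴
Total I = 6 592 610 mm⁴.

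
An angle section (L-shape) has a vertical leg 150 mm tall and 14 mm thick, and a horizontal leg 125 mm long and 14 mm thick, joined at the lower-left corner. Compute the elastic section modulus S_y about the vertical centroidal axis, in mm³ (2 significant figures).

S_y ≈ 5.6 × 10⁴ mm³

Treat the section as a set of non-overlapping primitives; coordinates are from the bounding-box lower-left.
Vertical leg: 14 × 150, A = 2 100 mm², x = 7 mm, Ī = 34 300 mm⁴.
Horizontal leg (remainder): 111 × 14, A = 1 554 mm², x = 69.5 mm, Ī = 1 595 570 mm⁴.
Centroid: x̄ = ΣA·x / ΣA = 33.58 mm.
Transfer each piece to the vertical centroidal axis using Ī + A·d² with d = x − 33.58:
  vertical leg: d = -26.58 mm → contributes +1 517 994 mm⁴
  horizontal leg (remainder): d = 35.92 mm → contributes +3 600 561 mm⁴
Total I = 5 118 555 mm⁴.
Extreme fibre distance c = 91.42 mm; S = I/c = 55 990 mm³.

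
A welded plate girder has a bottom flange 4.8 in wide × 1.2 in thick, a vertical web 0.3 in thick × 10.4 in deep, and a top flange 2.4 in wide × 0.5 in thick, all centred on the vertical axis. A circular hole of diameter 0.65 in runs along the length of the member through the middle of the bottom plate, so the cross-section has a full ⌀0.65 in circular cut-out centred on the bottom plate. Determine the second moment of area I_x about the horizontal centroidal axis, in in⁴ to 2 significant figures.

Decompose the section into non-overlapping parts with the origin at the bottom-left of its bounding rectangle.
Bottom plate: 4.8 × 1.2, A = 5.76 in², y = 0.6 in, Ī = 0.6912 in⁴.
Web plate: 0.3 × 10.4, A = 3.12 in², y = 6.4 in, Ī = 28.12 in⁴.
Top plate: 2.4 × 0.5, A = 1.2 in², y = 11.85 in, Ī = 0.025 in⁴.
Hole (subtracted): ⌀0.65, A = 0.3318 in², y = 0.6 in, Ī = 0.008762 in⁴.
Centroid: ȳ = ΣA·y / ΣA = 3.841 in.
Transfer each piece to the horizontal centroidal axis using Ī + A·d² with d = y − 3.841:
  bottom plate: d = -3.241 in → contributes +61.2 in⁴
  web plate: d = 2.559 in → contributes +48.55 in⁴
  top plate: d = 8.009 in → contributes +76.99 in⁴
  hole: d = -3.241 in → contributes −3.495 in⁴
Total I = 183.3 in⁴.

I_x ≈ 180 in⁴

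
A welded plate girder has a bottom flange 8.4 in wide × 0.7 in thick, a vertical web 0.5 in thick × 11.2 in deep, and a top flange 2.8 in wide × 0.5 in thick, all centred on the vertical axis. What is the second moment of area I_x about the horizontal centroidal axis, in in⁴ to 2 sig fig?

Decompose the section into non-overlapping parts with the origin at the bottom-left of its bounding rectangle.
Bottom plate: 8.4 × 0.7, A = 5.88 in², y = 0.35 in, Ī = 0.2401 in⁴.
Web plate: 0.5 × 11.2, A = 5.6 in², y = 6.3 in, Ī = 58.54 in⁴.
Top plate: 2.8 × 0.5, A = 1.4 in², y = 12.15 in, Ī = 0.02917 in⁴.
Centroid: ȳ = ΣA·y / ΣA = 4.22 in.
Transfer each piece to the horizontal centroidal axis using Ī + A·d² with d = y − 4.22:
  bottom plate: d = -3.87 in → contributes +88.28 in⁴
  web plate: d = 2.08 in → contributes +82.78 in⁴
  top plate: d = 7.93 in → contributes +88.08 in⁴
Total I = 259.1 in⁴.

I_x ≈ 260 in⁴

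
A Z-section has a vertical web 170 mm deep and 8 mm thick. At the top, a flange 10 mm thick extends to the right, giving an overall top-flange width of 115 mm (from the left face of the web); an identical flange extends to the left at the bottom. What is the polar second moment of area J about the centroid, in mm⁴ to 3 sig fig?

J ≈ 2.61 × 10⁷ mm⁴

Split into non-overlapping primitives; take the origin at the lower-left of the bounding box.
Web: 8 × 170, A = 1 360 mm², y = 85 mm, Ī = 3 275 333 mm⁴.
Top flange (beyond web): 107 × 10, A = 1 070 mm², y = 165 mm, Ī = 8916.7 mm⁴.
Bottom flange (beyond web): 107 × 10, A = 1 070 mm², y = 5 mm, Ī = 8916.7 mm⁴.
Centroid: ȳ = ΣA·y / ΣA = 85 mm.
Transfer each piece to the centroidal x-axis using Ī + A·d² with d = y − 85:
  web: d = 0 mm → contributes +3 275 333 mm⁴
  top flange (beyond web): d = 80 mm → contributes +6 856 917 mm⁴
  bottom flange (beyond web): d = -80 mm → contributes +6 856 917 mm⁴
Total I = 16 989 167 mm⁴.
For the y-axis: x̄ = 111 mm.
Repeating about the centroidal y-axis gives I_y = 9 124 367 mm⁴.
Polar second moment: J = I_x + I_y = 26 113 533 mm⁴.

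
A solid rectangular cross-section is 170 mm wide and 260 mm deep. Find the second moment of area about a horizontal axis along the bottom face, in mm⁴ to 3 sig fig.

The section: 170 × 260, A = 44 200 mm², y = 130 mm, Ī = 248 993 333 mm⁴.
Transfer it to a horizontal axis along the bottom face using Ī + A·d² with d = y − 0:
  the section: d = 130 mm → contributes +995 973 333 mm⁴
Total I = 995 973 333 mm⁴.

I_base ≈ 9.96 × 10⁸ mm⁴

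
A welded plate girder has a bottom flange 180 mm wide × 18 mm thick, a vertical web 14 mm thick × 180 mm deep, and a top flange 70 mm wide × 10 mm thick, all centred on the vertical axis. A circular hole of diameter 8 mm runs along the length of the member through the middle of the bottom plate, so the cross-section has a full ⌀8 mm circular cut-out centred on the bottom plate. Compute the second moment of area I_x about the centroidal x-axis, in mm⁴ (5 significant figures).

I_x ≈ 3.4782 × 10⁷ mm⁴

Split into non-overlapping primitives; take the origin at the lower-left of the bounding box.
Bottom plate: 180 × 18, A = 3 240 mm², y = 9 mm, Ī = 87 480 mm⁴.
Web plate: 14 × 180, A = 2 520 mm², y = 108 mm, Ī = 6 804 000 mm⁴.
Top plate: 70 × 10, A = 700 mm², y = 203 mm, Ī = 5833.333 mm⁴.
Hole (subtracted): ⌀8, A = 50.26548 mm², y = 9 mm, Ī = 201.0619 mm⁴.
Centroid: ȳ = ΣA·y / ΣA = 69.10857 mm.
Transfer each piece to the centroidal x-axis using Ī + A·d² with d = y − 69.10857:
  bottom plate: d = -60.10857 mm → contributes +11 793 732 mm⁴
  web plate: d = 38.89143 mm → contributes +10 615 608 mm⁴
  top plate: d = 133.8914 mm → contributes +12 554 673 mm⁴
  hole: d = -60.10857 mm → contributes −181812.3 mm⁴
Total I = 34 782 201 mm⁴.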